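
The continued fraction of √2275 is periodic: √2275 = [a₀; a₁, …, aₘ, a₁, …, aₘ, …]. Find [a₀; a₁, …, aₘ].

a₀ = ⌊√2275⌋ = 47.
With m₀=0, d₀=1 and mₖ₊₁ = dₖaₖ − mₖ, dₖ₊₁ = (n − mₖ₊₁²)/dₖ, aₖ₊₁ = ⌊(a₀+mₖ₊₁)/dₖ₊₁⌋:
  k=1: m=47, d=66, a=1
  k=2: m=19, d=29, a=2
  k=3: m=39, d=26, a=3
  k=4: m=39, d=29, a=2
  k=5: m=19, d=66, a=1
  k=6: m=47, d=1, a=94
d=1 and a=2a₀=94 at k=6, so the next step gives (m, d) = (47, 66) again — its k=1 value — and the period has length 6.

[47; 1, 2, 3, 2, 1, 94]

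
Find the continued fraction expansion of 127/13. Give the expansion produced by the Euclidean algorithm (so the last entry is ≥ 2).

127 = 9*13 + 10
13 = 1*10 + 3
10 = 3*3 + 1
3 = 3*1 + 0  (stop)
So 127/13 = [9; 1, 3, 3].

[9; 1, 3, 3]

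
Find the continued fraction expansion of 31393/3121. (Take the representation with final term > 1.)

[10; 17, 18, 3, 3]

31393 = 10·3121 + 183
3121 = 17·183 + 10
183 = 18·10 + 3
10 = 3·3 + 1
3 = 3·1 + 0  (stop)
So 31393/3121 = [10; 17, 18, 3, 3].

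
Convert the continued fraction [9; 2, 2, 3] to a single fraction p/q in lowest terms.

Fold from the inside: start with 3/1.
  2 + 1/3 = 7/3
  2 + 3/7 = 17/7
  9 + 7/17 = 160/17

160/17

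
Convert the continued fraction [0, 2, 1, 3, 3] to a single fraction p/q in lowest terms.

13/36

Fold from the inside: start with 3/1.
  3 + 1/3 = 10/3
  1 + 3/10 = 13/10
  2 + 10/13 = 36/13
  0 + 13/36 = 13/36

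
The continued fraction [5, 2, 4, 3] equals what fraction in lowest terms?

158/29

Using pₖ = aₖpₖ₋₁ + pₖ₋₂ and qₖ = aₖqₖ₋₁ + qₖ₋₂:
  k=0: a=5, p=5, q=1
  k=1: a=2, p=11, q=2
  k=2: a=4, p=49, q=9
  k=3: a=3, p=158, q=29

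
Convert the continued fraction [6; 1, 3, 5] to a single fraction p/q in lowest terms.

142/21

Using pₖ = aₖpₖ₋₁ + pₖ₋₂ and qₖ = aₖqₖ₋₁ + qₖ₋₂:
  k=0: a=6, p=6, q=1
  k=1: a=1, p=7, q=1
  k=2: a=3, p=27, q=4
  k=3: a=5, p=142, q=21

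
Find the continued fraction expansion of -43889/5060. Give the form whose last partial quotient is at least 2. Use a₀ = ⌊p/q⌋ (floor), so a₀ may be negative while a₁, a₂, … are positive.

[-9; 3, 15, 2, 3, 15]

-43889 = -9·5060 + 1651
5060 = 3·1651 + 107
1651 = 15·107 + 46
107 = 2·46 + 15
46 = 3·15 + 1
15 = 15·1 + 0  (stop)
So -43889/5060 = [-9; 3, 15, 2, 3, 15].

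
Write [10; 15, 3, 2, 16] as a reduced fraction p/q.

17695/1758

Fold from the inside: start with 16/1.
  2 + 1/16 = 33/16
  3 + 16/33 = 115/33
  15 + 33/115 = 1758/115
  10 + 115/1758 = 17695/1758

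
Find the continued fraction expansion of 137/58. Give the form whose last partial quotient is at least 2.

[2; 2, 1, 3, 5]

137 = 2×58 + 21
58 = 2×21 + 16
21 = 1×16 + 5
16 = 3×5 + 1
5 = 5×1 + 0  (stop)
So 137/58 = [2; 2, 1, 3, 5].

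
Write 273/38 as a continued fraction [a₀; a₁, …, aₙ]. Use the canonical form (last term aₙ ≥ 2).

[7; 5, 2, 3]

273 = 7·38 + 7
38 = 5·7 + 3
7 = 2·3 + 1
3 = 3·1 + 0  (stop)
So 273/38 = [7; 5, 2, 3].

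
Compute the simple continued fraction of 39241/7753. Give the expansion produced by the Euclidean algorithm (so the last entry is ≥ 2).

[5; 16, 3, 2, 9, 3, 2]

39241 = 5×7753 + 476
7753 = 16×476 + 137
476 = 3×137 + 65
137 = 2×65 + 7
65 = 9×7 + 2
7 = 3×2 + 1
2 = 2×1 + 0  (stop)
So 39241/7753 = [5; 16, 3, 2, 9, 3, 2].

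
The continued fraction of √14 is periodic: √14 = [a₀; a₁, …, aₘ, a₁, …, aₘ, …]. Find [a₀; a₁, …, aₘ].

[3; 1, 2, 1, 6]

a₀ = ⌊√14⌋ = 3.
With m₀=0, d₀=1 and mₖ₊₁ = dₖaₖ − mₖ, dₖ₊₁ = (n − mₖ₊₁²)/dₖ, aₖ₊₁ = ⌊(a₀+mₖ₊₁)/dₖ₊₁⌋:
  k=1: m=3, d=5, a=1
  k=2: m=2, d=2, a=2
  k=3: m=2, d=5, a=1
  k=4: m=3, d=1, a=6
d=1 and a=2a₀=6 at k=4, so the next step gives (m, d) = (3, 5) again — its k=1 value — and the period has length 4.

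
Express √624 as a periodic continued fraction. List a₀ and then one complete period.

[24; 1, 48]

a₀ = ⌊√624⌋ = 24.
With m₀=0, d₀=1 and mₖ₊₁ = dₖaₖ − mₖ, dₖ₊₁ = (n − mₖ₊₁²)/dₖ, aₖ₊₁ = ⌊(a₀+mₖ₊₁)/dₖ₊₁⌋:
  k=1: m=24, d=48, a=1
  k=2: m=24, d=1, a=48
d=1 and a=2a₀=48 at k=2, so the next step gives (m, d) = (24, 48) again — its k=1 value — and the period has length 2.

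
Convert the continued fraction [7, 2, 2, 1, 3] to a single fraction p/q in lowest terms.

193/26

Fold from the inside: start with 3/1.
  1 + 1/3 = 4/3
  2 + 3/4 = 11/4
  2 + 4/11 = 26/11
  7 + 11/26 = 193/26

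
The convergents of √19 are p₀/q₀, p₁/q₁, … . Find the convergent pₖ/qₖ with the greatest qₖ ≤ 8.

√19 = [4; 2, 1, 3, 1, 2, 8, …] (period length 6).
Convergents:
  p_0/q_0 = 4/1
  p_1/q_1 = 9/2
  p_2/q_2 = 13/3
  p_3/q_3 = 48/11
q_2 = 3 ≤ 8 < 11 = q_3, so the answer is 13/3.

13/3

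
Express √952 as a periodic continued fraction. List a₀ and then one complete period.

[30; 1, 5, 1, 6, 1, 5, 1, 60]

a₀ = ⌊√952⌋ = 30.
With m₀=0, d₀=1 and mₖ₊₁ = dₖaₖ − mₖ, dₖ₊₁ = (n − mₖ₊₁²)/dₖ, aₖ₊₁ = ⌊(a₀+mₖ₊₁)/dₖ₊₁⌋:
  k=1: m=30, d=52, a=1
  k=2: m=22, d=9, a=5
  k=3: m=23, d=47, a=1
  k=4: m=24, d=8, a=6
  k=5: m=24, d=47, a=1
  k=6: m=23, d=9, a=5
  k=7: m=22, d=52, a=1
  k=8: m=30, d=1, a=60
d=1 and a=2a₀=60 at k=8, so the next step gives (m, d) = (30, 52) again — its k=1 value — and the period has length 8.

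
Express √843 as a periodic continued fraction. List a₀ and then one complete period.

[29; 29, 58]

a₀ = ⌊√843⌋ = 29.
With m₀=0, d₀=1 and mₖ₊₁ = dₖaₖ − mₖ, dₖ₊₁ = (n − mₖ₊₁²)/dₖ, aₖ₊₁ = ⌊(a₀+mₖ₊₁)/dₖ₊₁⌋:
  k=1: m=29, d=2, a=29
  k=2: m=29, d=1, a=58
d=1 and a=2a₀=58 at k=2, so the next step gives (m, d) = (29, 2) again — its k=1 value — and the period has length 2.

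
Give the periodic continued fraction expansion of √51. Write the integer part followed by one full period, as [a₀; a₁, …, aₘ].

[7; 7, 14]

a₀ = ⌊√51⌋ = 7.
With m₀=0, d₀=1 and mₖ₊₁ = dₖaₖ − mₖ, dₖ₊₁ = (n − mₖ₊₁²)/dₖ, aₖ₊₁ = ⌊(a₀+mₖ₊₁)/dₖ₊₁⌋:
  k=1: m=7, d=2, a=7
  k=2: m=7, d=1, a=14
d=1 and a=2a₀=14 at k=2, so the next step gives (m, d) = (7, 2) again — its k=1 value — and the period has length 2.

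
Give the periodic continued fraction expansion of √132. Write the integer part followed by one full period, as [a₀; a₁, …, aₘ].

[11; 2, 22]

a₀ = ⌊√132⌋ = 11.
With m₀=0, d₀=1 and mₖ₊₁ = dₖaₖ − mₖ, dₖ₊₁ = (n − mₖ₊₁²)/dₖ, aₖ₊₁ = ⌊(a₀+mₖ₊₁)/dₖ₊₁⌋:
  k=1: m=11, d=11, a=2
  k=2: m=11, d=1, a=22
d=1 and a=2a₀=22 at k=2, so the next step gives (m, d) = (11, 11) again — its k=1 value — and the period has length 2.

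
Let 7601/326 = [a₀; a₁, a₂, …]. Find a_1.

3

7601 = 23·326 + 103   →  a_0 = 23
326 = 3·103 + 17   →  a_1 = 3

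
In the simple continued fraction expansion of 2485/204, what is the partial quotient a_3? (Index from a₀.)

1

2485 = 12·204 + 37   →  a_0 = 12
204 = 5·37 + 19   →  a_1 = 5
37 = 1·19 + 18   →  a_2 = 1
19 = 1·18 + 1   →  a_3 = 1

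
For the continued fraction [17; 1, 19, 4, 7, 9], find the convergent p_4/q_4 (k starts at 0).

10537/587

Using pₖ = aₖpₖ₋₁ + pₖ₋₂, qₖ = aₖqₖ₋₁ + qₖ₋₂ (with p₋₁=1, p₋₂=0, q₋₁=0, q₋₂=1):
  k=0: a=17, p=17, q=1
  k=1: a=1, p=18, q=1
  k=2: a=19, p=359, q=20
  k=3: a=4, p=1454, q=81
  k=4: a=7, p=10537, q=587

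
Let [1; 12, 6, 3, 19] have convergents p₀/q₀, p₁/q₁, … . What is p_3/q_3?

250/231

Using pₖ = aₖpₖ₋₁ + pₖ₋₂, qₖ = aₖqₖ₋₁ + qₖ₋₂ (with p₋₁=1, p₋₂=0, q₋₁=0, q₋₂=1):
  k=0: a=1, p=1, q=1
  k=1: a=12, p=13, q=12
  k=2: a=6, p=79, q=73
  k=3: a=3, p=250, q=231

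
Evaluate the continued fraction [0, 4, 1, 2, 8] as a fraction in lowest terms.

25/117

Fold from the inside: start with 8/1.
  2 + 1/8 = 17/8
  1 + 8/17 = 25/17
  4 + 17/25 = 117/25
  0 + 25/117 = 25/117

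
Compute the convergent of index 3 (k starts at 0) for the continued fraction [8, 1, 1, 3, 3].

Using pₖ = aₖpₖ₋₁ + pₖ₋₂, qₖ = aₖqₖ₋₁ + qₖ₋₂ (with p₋₁=1, p₋₂=0, q₋₁=0, q₋₂=1):
  k=0: a=8, p=8, q=1
  k=1: a=1, p=9, q=1
  k=2: a=1, p=17, q=2
  k=3: a=3, p=60, q=7

60/7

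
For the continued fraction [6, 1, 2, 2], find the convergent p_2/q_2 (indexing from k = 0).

20/3

Using pₖ = aₖpₖ₋₁ + pₖ₋₂, qₖ = aₖqₖ₋₁ + qₖ₋₂ (with p₋₁=1, p₋₂=0, q₋₁=0, q₋₂=1):
  k=0: a=6, p=6, q=1
  k=1: a=1, p=7, q=1
  k=2: a=2, p=20, q=3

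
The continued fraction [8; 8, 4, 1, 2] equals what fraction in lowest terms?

Fold from the inside: start with 2/1.
  1 + 1/2 = 3/2
  4 + 2/3 = 14/3
  8 + 3/14 = 115/14
  8 + 14/115 = 934/115

934/115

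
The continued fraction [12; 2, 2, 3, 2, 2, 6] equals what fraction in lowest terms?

7558/609

Using pₖ = aₖpₖ₋₁ + pₖ₋₂ and qₖ = aₖqₖ₋₁ + qₖ₋₂:
  k=0: a=12, p=12, q=1
  k=1: a=2, p=25, q=2
  k=2: a=2, p=62, q=5
  k=3: a=3, p=211, q=17
  k=4: a=2, p=484, q=39
  k=5: a=2, p=1179, q=95
  k=6: a=6, p=7558, q=609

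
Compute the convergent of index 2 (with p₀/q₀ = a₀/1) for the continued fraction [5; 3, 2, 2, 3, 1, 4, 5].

Using pₖ = aₖpₖ₋₁ + pₖ₋₂, qₖ = aₖqₖ₋₁ + qₖ₋₂ (with p₋₁=1, p₋₂=0, q₋₁=0, q₋₂=1):
  k=0: a=5, p=5, q=1
  k=1: a=3, p=16, q=3
  k=2: a=2, p=37, q=7

37/7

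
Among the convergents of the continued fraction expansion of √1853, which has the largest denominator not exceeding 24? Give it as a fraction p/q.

√1853 = [43; 21, 1, 1, 21, 86, …] (period length 5).
Convergents:
  p_0/q_0 = 43/1
  p_1/q_1 = 904/21
  p_2/q_2 = 947/22
  p_3/q_3 = 1851/43
q_2 = 22 ≤ 24 < 43 = q_3, so the answer is 947/22.

947/22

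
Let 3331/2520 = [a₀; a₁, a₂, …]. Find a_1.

3331 = 1·2520 + 811   →  a_0 = 1
2520 = 3·811 + 87   →  a_1 = 3

3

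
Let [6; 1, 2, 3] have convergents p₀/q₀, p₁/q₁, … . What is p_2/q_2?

Using pₖ = aₖpₖ₋₁ + pₖ₋₂, qₖ = aₖqₖ₋₁ + qₖ₋₂ (with p₋₁=1, p₋₂=0, q₋₁=0, q₋₂=1):
  k=0: a=6, p=6, q=1
  k=1: a=1, p=7, q=1
  k=2: a=2, p=20, q=3

20/3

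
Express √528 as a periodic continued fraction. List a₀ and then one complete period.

[22; 1, 44]

a₀ = ⌊√528⌋ = 22.
With m₀=0, d₀=1 and mₖ₊₁ = dₖaₖ − mₖ, dₖ₊₁ = (n − mₖ₊₁²)/dₖ, aₖ₊₁ = ⌊(a₀+mₖ₊₁)/dₖ₊₁⌋:
  k=1: m=22, d=44, a=1
  k=2: m=22, d=1, a=44
d=1 and a=2a₀=44 at k=2, so the next step gives (m, d) = (22, 44) again — its k=1 value — and the period has length 2.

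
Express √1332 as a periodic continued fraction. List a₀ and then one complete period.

a₀ = ⌊√1332⌋ = 36.

[36; 2, 72]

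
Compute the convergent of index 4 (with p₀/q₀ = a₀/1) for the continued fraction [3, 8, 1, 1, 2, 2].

134/43

Using pₖ = aₖpₖ₋₁ + pₖ₋₂, qₖ = aₖqₖ₋₁ + qₖ₋₂ (with p₋₁=1, p₋₂=0, q₋₁=0, q₋₂=1):
  k=0: a=3, p=3, q=1
  k=1: a=8, p=25, q=8
  k=2: a=1, p=28, q=9
  k=3: a=1, p=53, q=17
  k=4: a=2, p=134, q=43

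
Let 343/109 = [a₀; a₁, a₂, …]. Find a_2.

1

343 = 3·109 + 16   →  a_0 = 3
109 = 6·16 + 13   →  a_1 = 6
16 = 1·13 + 3   →  a_2 = 1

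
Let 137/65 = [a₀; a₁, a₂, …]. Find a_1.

9

137 = 2·65 + 7   →  a_0 = 2
65 = 9·7 + 2   →  a_1 = 9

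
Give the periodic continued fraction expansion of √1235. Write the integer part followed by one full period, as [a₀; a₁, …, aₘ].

a₀ = ⌊√1235⌋ = 35.
With m₀=0, d₀=1 and mₖ₊₁ = dₖaₖ − mₖ, dₖ₊₁ = (n − mₖ₊₁²)/dₖ, aₖ₊₁ = ⌊(a₀+mₖ₊₁)/dₖ₊₁⌋:
  k=1: m=35, d=10, a=7
  k=2: m=35, d=1, a=70
d=1 and a=2a₀=70 at k=2, so the next step gives (m, d) = (35, 10) again — its k=1 value — and the period has length 2.

[35; 7, 70]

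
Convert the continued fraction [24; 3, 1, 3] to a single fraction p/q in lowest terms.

364/15

Using pₖ = aₖpₖ₋₁ + pₖ₋₂ and qₖ = aₖqₖ₋₁ + qₖ₋₂:
  k=0: a=24, p=24, q=1
  k=1: a=3, p=73, q=3
  k=2: a=1, p=97, q=4
  k=3: a=3, p=364, q=15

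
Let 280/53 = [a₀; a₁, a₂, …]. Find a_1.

3

280 = 5·53 + 15   →  a_0 = 5
53 = 3·15 + 8   →  a_1 = 3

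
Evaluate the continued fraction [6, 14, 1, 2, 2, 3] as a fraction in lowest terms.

Using pₖ = aₖpₖ₋₁ + pₖ₋₂ and qₖ = aₖqₖ₋₁ + qₖ₋₂:
  k=0: a=6, p=6, q=1
  k=1: a=14, p=85, q=14
  k=2: a=1, p=91, q=15
  k=3: a=2, p=267, q=44
  k=4: a=2, p=625, q=103
  k=5: a=3, p=2142, q=353

2142/353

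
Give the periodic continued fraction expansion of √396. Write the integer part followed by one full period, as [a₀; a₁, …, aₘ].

a₀ = ⌊√396⌋ = 19.
With m₀=0, d₀=1 and mₖ₊₁ = dₖaₖ − mₖ, dₖ₊₁ = (n − mₖ₊₁²)/dₖ, aₖ₊₁ = ⌊(a₀+mₖ₊₁)/dₖ₊₁⌋:
  k=1: m=19, d=35, a=1
  k=2: m=16, d=4, a=8
  k=3: m=16, d=35, a=1
  k=4: m=19, d=1, a=38
d=1 and a=2a₀=38 at k=4, so the next step gives (m, d) = (19, 35) again — its k=1 value — and the period has length 4.

[19; 1, 8, 1, 38]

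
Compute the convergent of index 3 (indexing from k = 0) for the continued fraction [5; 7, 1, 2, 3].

118/23

Using pₖ = aₖpₖ₋₁ + pₖ₋₂, qₖ = aₖqₖ₋₁ + qₖ₋₂ (with p₋₁=1, p₋₂=0, q₋₁=0, q₋₂=1):
  k=0: a=5, p=5, q=1
  k=1: a=7, p=36, q=7
  k=2: a=1, p=41, q=8
  k=3: a=2, p=118, q=23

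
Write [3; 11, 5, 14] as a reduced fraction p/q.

Fold from the inside: start with 14/1.
  5 + 1/14 = 71/14
  11 + 14/71 = 795/71
  3 + 71/795 = 2456/795

2456/795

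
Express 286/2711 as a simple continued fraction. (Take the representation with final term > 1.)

286 = 0×2711 + 286
2711 = 9×286 + 137
286 = 2×137 + 12
137 = 11×12 + 5
12 = 2×5 + 2
5 = 2×2 + 1
2 = 2×1 + 0  (stop)
So 286/2711 = [0; 9, 2, 11, 2, 2, 2].

[0; 9, 2, 11, 2, 2, 2]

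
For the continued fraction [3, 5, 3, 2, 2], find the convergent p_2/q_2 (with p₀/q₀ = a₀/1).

Using pₖ = aₖpₖ₋₁ + pₖ₋₂, qₖ = aₖqₖ₋₁ + qₖ₋₂ (with p₋₁=1, p₋₂=0, q₋₁=0, q₋₂=1):
  k=0: a=3, p=3, q=1
  k=1: a=5, p=16, q=5
  k=2: a=3, p=51, q=16

51/16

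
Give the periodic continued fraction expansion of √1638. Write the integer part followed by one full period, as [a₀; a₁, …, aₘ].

[40; 2, 8, 2, 80]

a₀ = ⌊√1638⌋ = 40.
With m₀=0, d₀=1 and mₖ₊₁ = dₖaₖ − mₖ, dₖ₊₁ = (n − mₖ₊₁²)/dₖ, aₖ₊₁ = ⌊(a₀+mₖ₊₁)/dₖ₊₁⌋:
  k=1: m=40, d=38, a=2
  k=2: m=36, d=9, a=8
  k=3: m=36, d=38, a=2
  k=4: m=40, d=1, a=80
d=1 and a=2a₀=80 at k=4, so the next step gives (m, d) = (40, 38) again — its k=1 value — and the period has length 4.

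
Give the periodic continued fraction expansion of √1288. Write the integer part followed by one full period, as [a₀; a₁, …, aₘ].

a₀ = ⌊√1288⌋ = 35.
With m₀=0, d₀=1 and mₖ₊₁ = dₖaₖ − mₖ, dₖ₊₁ = (n − mₖ₊₁²)/dₖ, aₖ₊₁ = ⌊(a₀+mₖ₊₁)/dₖ₊₁⌋:
  k=1: m=35, d=63, a=1
  k=2: m=28, d=8, a=7
  k=3: m=28, d=63, a=1
  k=4: m=35, d=1, a=70
d=1 and a=2a₀=70 at k=4, so the next step gives (m, d) = (35, 63) again — its k=1 value — and the period has length 4.

[35; 1, 7, 1, 70]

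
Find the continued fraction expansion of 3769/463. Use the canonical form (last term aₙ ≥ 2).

3769 = 8×463 + 65
463 = 7×65 + 8
65 = 8×8 + 1
8 = 8×1 + 0  (stop)
So 3769/463 = [8; 7, 8, 8].

[8; 7, 8, 8]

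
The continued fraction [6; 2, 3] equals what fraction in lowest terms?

45/7

Fold from the inside: start with 3/1.
  2 + 1/3 = 7/3
  6 + 3/7 = 45/7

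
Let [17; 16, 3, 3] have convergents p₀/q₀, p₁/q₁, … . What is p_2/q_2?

836/49

Using pₖ = aₖpₖ₋₁ + pₖ₋₂, qₖ = aₖqₖ₋₁ + qₖ₋₂ (with p₋₁=1, p₋₂=0, q₋₁=0, q₋₂=1):
  k=0: a=17, p=17, q=1
  k=1: a=16, p=273, q=16
  k=2: a=3, p=836, q=49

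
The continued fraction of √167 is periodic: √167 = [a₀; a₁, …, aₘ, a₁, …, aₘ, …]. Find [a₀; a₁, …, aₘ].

a₀ = ⌊√167⌋ = 12.

[12; 1, 11, 1, 24]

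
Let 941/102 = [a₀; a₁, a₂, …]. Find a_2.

941 = 9·102 + 23   →  a_0 = 9
102 = 4·23 + 10   →  a_1 = 4
23 = 2·10 + 3   →  a_2 = 2

2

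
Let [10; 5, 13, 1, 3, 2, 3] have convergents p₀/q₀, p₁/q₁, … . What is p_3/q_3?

Using pₖ = aₖpₖ₋₁ + pₖ₋₂, qₖ = aₖqₖ₋₁ + qₖ₋₂ (with p₋₁=1, p₋₂=0, q₋₁=0, q₋₂=1):
  k=0: a=10, p=10, q=1
  k=1: a=5, p=51, q=5
  k=2: a=13, p=673, q=66
  k=3: a=1, p=724, q=71

724/71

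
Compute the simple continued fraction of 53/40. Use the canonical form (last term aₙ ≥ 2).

53 = 1×40 + 13
40 = 3×13 + 1
13 = 13×1 + 0  (stop)
So 53/40 = [1; 3, 13].

[1; 3, 13]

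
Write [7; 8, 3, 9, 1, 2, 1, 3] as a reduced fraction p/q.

Fold from the inside: start with 3/1.
  1 + 1/3 = 4/3
  2 + 3/4 = 11/4
  1 + 4/11 = 15/11
  9 + 11/15 = 146/15
  3 + 15/146 = 453/146
  8 + 146/453 = 3770/453
  7 + 453/3770 = 26843/3770

26843/3770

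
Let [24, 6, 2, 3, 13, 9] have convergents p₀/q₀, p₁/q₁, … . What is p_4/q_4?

14445/598

Using pₖ = aₖpₖ₋₁ + pₖ₋₂, qₖ = aₖqₖ₋₁ + qₖ₋₂ (with p₋₁=1, p₋₂=0, q₋₁=0, q₋₂=1):
  k=0: a=24, p=24, q=1
  k=1: a=6, p=145, q=6
  k=2: a=2, p=314, q=13
  k=3: a=3, p=1087, q=45
  k=4: a=13, p=14445, q=598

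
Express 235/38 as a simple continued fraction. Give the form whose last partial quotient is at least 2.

[6; 5, 2, 3]

235 = 6*38 + 7
38 = 5*7 + 3
7 = 2*3 + 1
3 = 3*1 + 0  (stop)
So 235/38 = [6; 5, 2, 3].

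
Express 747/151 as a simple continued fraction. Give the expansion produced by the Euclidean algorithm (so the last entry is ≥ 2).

[4; 1, 17, 1, 7]

747 = 4·151 + 143
151 = 1·143 + 8
143 = 17·8 + 7
8 = 1·7 + 1
7 = 7·1 + 0  (stop)
So 747/151 = [4; 1, 17, 1, 7].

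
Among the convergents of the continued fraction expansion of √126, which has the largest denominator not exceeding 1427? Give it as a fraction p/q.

9979/889

√126 = [11; 4, 2, 4, 22, …] (period length 4).
Convergents:
  p_0/q_0 = 11/1
  p_1/q_1 = 45/4
  p_2/q_2 = 101/9
  p_3/q_3 = 449/40
  p_4/q_4 = 9979/889
  p_5/q_5 = 40365/3596
q_4 = 889 ≤ 1427 < 3596 = q_5, so the answer is 9979/889.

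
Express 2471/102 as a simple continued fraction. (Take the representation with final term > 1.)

[24; 4, 2, 3, 3]

2471 = 24×102 + 23
102 = 4×23 + 10
23 = 2×10 + 3
10 = 3×3 + 1
3 = 3×1 + 0  (stop)
So 2471/102 = [24; 4, 2, 3, 3].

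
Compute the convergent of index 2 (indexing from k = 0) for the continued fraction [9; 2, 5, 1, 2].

Using pₖ = aₖpₖ₋₁ + pₖ₋₂, qₖ = aₖqₖ₋₁ + qₖ₋₂ (with p₋₁=1, p₋₂=0, q₋₁=0, q₋₂=1):
  k=0: a=9, p=9, q=1
  k=1: a=2, p=19, q=2
  k=2: a=5, p=104, q=11

104/11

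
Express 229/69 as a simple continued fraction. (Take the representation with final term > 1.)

[3; 3, 7, 3]

229 = 3*69 + 22
69 = 3*22 + 3
22 = 7*3 + 1
3 = 3*1 + 0  (stop)
So 229/69 = [3; 3, 7, 3].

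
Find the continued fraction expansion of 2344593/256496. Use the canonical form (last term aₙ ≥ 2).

[9; 7, 10, 18, 18, 11]

2344593 = 9×256496 + 36129
256496 = 7×36129 + 3593
36129 = 10×3593 + 199
3593 = 18×199 + 11
199 = 18×11 + 1
11 = 11×1 + 0  (stop)
So 2344593/256496 = [9; 7, 10, 18, 18, 11].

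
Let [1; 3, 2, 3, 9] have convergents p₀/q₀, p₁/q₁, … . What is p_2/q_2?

Using pₖ = aₖpₖ₋₁ + pₖ₋₂, qₖ = aₖqₖ₋₁ + qₖ₋₂ (with p₋₁=1, p₋₂=0, q₋₁=0, q₋₂=1):
  k=0: a=1, p=1, q=1
  k=1: a=3, p=4, q=3
  k=2: a=2, p=9, q=7

9/7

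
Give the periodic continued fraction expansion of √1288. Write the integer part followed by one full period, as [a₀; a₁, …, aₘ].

[35; 1, 7, 1, 70]

a₀ = ⌊√1288⌋ = 35.
With m₀=0, d₀=1 and mₖ₊₁ = dₖaₖ − mₖ, dₖ₊₁ = (n − mₖ₊₁²)/dₖ, aₖ₊₁ = ⌊(a₀+mₖ₊₁)/dₖ₊₁⌋:
  k=1: m=35, d=63, a=1
  k=2: m=28, d=8, a=7
  k=3: m=28, d=63, a=1
  k=4: m=35, d=1, a=70
d=1 and a=2a₀=70 at k=4, so the next step gives (m, d) = (35, 63) again — its k=1 value — and the period has length 4.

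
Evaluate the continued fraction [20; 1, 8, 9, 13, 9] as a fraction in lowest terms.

203826/9757

Using pₖ = aₖpₖ₋₁ + pₖ₋₂ and qₖ = aₖqₖ₋₁ + qₖ₋₂:
  k=0: a=20, p=20, q=1
  k=1: a=1, p=21, q=1
  k=2: a=8, p=188, q=9
  k=3: a=9, p=1713, q=82
  k=4: a=13, p=22457, q=1075
  k=5: a=9, p=203826, q=9757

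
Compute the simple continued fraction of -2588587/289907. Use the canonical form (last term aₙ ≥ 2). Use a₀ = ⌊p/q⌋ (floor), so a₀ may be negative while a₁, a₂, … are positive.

[-9; 14, 11, 6, 12, 8, 3]

-2588587 = -9×289907 + 20576
289907 = 14×20576 + 1843
20576 = 11×1843 + 303
1843 = 6×303 + 25
303 = 12×25 + 3
25 = 8×3 + 1
3 = 3×1 + 0  (stop)
So -2588587/289907 = [-9; 14, 11, 6, 12, 8, 3].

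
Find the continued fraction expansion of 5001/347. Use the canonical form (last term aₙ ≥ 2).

[14; 2, 2, 2, 1, 9, 2]

5001 = 14·347 + 143
347 = 2·143 + 61
143 = 2·61 + 21
61 = 2·21 + 19
21 = 1·19 + 2
19 = 9·2 + 1
2 = 2·1 + 0  (stop)
So 5001/347 = [14; 2, 2, 2, 1, 9, 2].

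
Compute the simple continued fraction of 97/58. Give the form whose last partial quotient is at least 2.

[1; 1, 2, 19]

97 = 1*58 + 39
58 = 1*39 + 19
39 = 2*19 + 1
19 = 19*1 + 0  (stop)
So 97/58 = [1; 1, 2, 19].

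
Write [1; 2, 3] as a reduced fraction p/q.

Fold from the inside: start with 3/1.
  2 + 1/3 = 7/3
  1 + 3/7 = 10/7

10/7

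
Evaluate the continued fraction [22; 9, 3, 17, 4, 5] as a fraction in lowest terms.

228257/10325

Using pₖ = aₖpₖ₋₁ + pₖ₋₂ and qₖ = aₖqₖ₋₁ + qₖ₋₂:
  k=0: a=22, p=22, q=1
  k=1: a=9, p=199, q=9
  k=2: a=3, p=619, q=28
  k=3: a=17, p=10722, q=485
  k=4: a=4, p=43507, q=1968
  k=5: a=5, p=228257, q=10325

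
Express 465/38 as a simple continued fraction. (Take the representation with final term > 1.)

[12; 4, 4, 2]

465 = 12·38 + 9
38 = 4·9 + 2
9 = 4·2 + 1
2 = 2·1 + 0  (stop)
So 465/38 = [12; 4, 4, 2].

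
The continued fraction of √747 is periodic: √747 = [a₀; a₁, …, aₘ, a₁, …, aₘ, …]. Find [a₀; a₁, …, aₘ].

a₀ = ⌊√747⌋ = 27.
With m₀=0, d₀=1 and mₖ₊₁ = dₖaₖ − mₖ, dₖ₊₁ = (n − mₖ₊₁²)/dₖ, aₖ₊₁ = ⌊(a₀+mₖ₊₁)/dₖ₊₁⌋:
  k=1: m=27, d=18, a=3
  k=2: m=27, d=1, a=54
d=1 and a=2a₀=54 at k=2, so the next step gives (m, d) = (27, 18) again — its k=1 value — and the period has length 2.

[27; 3, 54]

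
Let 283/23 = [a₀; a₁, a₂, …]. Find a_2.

3

283 = 12·23 + 7   →  a_0 = 12
23 = 3·7 + 2   →  a_1 = 3
7 = 3·2 + 1   →  a_2 = 3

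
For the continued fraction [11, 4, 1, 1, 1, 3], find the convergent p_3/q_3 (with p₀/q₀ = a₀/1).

Using pₖ = aₖpₖ₋₁ + pₖ₋₂, qₖ = aₖqₖ₋₁ + qₖ₋₂ (with p₋₁=1, p₋₂=0, q₋₁=0, q₋₂=1):
  k=0: a=11, p=11, q=1
  k=1: a=4, p=45, q=4
  k=2: a=1, p=56, q=5
  k=3: a=1, p=101, q=9

101/9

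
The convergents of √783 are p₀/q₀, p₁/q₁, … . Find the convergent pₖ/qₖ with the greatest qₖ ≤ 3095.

86157/3079

√783 = [27; 1, 54, …] (period length 2).
Convergents:
  p_0/q_0 = 27/1
  p_1/q_1 = 28/1
  p_2/q_2 = 1539/55
  p_3/q_3 = 1567/56
  p_4/q_4 = 86157/3079
  p_5/q_5 = 87724/3135
q_4 = 3079 ≤ 3095 < 3135 = q_5, so the answer is 86157/3079.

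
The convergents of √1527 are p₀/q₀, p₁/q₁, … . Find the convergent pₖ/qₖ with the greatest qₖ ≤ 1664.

39663/1015

√1527 = [39; 13, 78, …] (period length 2).
Convergents:
  p_0/q_0 = 39/1
  p_1/q_1 = 508/13
  p_2/q_2 = 39663/1015
  p_3/q_3 = 516127/13208
q_2 = 1015 ≤ 1664 < 13208 = q_3, so the answer is 39663/1015.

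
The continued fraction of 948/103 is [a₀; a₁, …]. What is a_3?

9

948 = 9·103 + 21   →  a_0 = 9
103 = 4·21 + 19   →  a_1 = 4
21 = 1·19 + 2   →  a_2 = 1
19 = 9·2 + 1   →  a_3 = 9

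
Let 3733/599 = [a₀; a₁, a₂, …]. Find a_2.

3

3733 = 6·599 + 139   →  a_0 = 6
599 = 4·139 + 43   →  a_1 = 4
139 = 3·43 + 10   →  a_2 = 3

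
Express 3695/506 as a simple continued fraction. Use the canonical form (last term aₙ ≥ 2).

[7; 3, 3, 3, 1, 11]

3695 = 7×506 + 153
506 = 3×153 + 47
153 = 3×47 + 12
47 = 3×12 + 11
12 = 1×11 + 1
11 = 11×1 + 0  (stop)
So 3695/506 = [7; 3, 3, 3, 1, 11].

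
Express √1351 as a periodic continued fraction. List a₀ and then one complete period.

a₀ = ⌊√1351⌋ = 36.
With m₀=0, d₀=1 and mₖ₊₁ = dₖaₖ − mₖ, dₖ₊₁ = (n − mₖ₊₁²)/dₖ, aₖ₊₁ = ⌊(a₀+mₖ₊₁)/dₖ₊₁⌋:
  k=1: m=36, d=55, a=1
  k=2: m=19, d=18, a=3
  k=3: m=35, d=7, a=10
  k=4: m=35, d=18, a=3
  k=5: m=19, d=55, a=1
  k=6: m=36, d=1, a=72
d=1 and a=2a₀=72 at k=6, so the next step gives (m, d) = (36, 55) again — its k=1 value — and the period has length 6.

[36; 1, 3, 10, 3, 1, 72]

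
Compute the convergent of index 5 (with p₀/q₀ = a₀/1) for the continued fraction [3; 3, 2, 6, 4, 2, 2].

1378/419

Using pₖ = aₖpₖ₋₁ + pₖ₋₂, qₖ = aₖqₖ₋₁ + qₖ₋₂ (with p₋₁=1, p₋₂=0, q₋₁=0, q₋₂=1):
  k=0: a=3, p=3, q=1
  k=1: a=3, p=10, q=3
  k=2: a=2, p=23, q=7
  k=3: a=6, p=148, q=45
  k=4: a=4, p=615, q=187
  k=5: a=2, p=1378, q=419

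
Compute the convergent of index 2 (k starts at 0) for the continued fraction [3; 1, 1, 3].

7/2

Using pₖ = aₖpₖ₋₁ + pₖ₋₂, qₖ = aₖqₖ₋₁ + qₖ₋₂ (with p₋₁=1, p₋₂=0, q₋₁=0, q₋₂=1):
  k=0: a=3, p=3, q=1
  k=1: a=1, p=4, q=1
  k=2: a=1, p=7, q=2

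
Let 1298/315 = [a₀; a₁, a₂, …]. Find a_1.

1298 = 4·315 + 38   →  a_0 = 4
315 = 8·38 + 11   →  a_1 = 8

8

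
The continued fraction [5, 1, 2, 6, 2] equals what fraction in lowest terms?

233/41

Using pₖ = aₖpₖ₋₁ + pₖ₋₂ and qₖ = aₖqₖ₋₁ + qₖ₋₂:
  k=0: a=5, p=5, q=1
  k=1: a=1, p=6, q=1
  k=2: a=2, p=17, q=3
  k=3: a=6, p=108, q=19
  k=4: a=2, p=233, q=41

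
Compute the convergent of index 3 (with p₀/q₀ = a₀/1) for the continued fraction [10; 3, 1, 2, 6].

113/11

Using pₖ = aₖpₖ₋₁ + pₖ₋₂, qₖ = aₖqₖ₋₁ + qₖ₋₂ (with p₋₁=1, p₋₂=0, q₋₁=0, q₋₂=1):
  k=0: a=10, p=10, q=1
  k=1: a=3, p=31, q=3
  k=2: a=1, p=41, q=4
  k=3: a=2, p=113, q=11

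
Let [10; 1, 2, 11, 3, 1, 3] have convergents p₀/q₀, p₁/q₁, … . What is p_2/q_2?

32/3

Using pₖ = aₖpₖ₋₁ + pₖ₋₂, qₖ = aₖqₖ₋₁ + qₖ₋₂ (with p₋₁=1, p₋₂=0, q₋₁=0, q₋₂=1):
  k=0: a=10, p=10, q=1
  k=1: a=1, p=11, q=1
  k=2: a=2, p=32, q=3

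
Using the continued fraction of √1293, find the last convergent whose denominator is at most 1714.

√1293 = [35; 1, 22, 1, 70, …] (period length 4).
Convergents:
  p_0/q_0 = 35/1
  p_1/q_1 = 36/1
  p_2/q_2 = 827/23
  p_3/q_3 = 863/24
  p_4/q_4 = 61237/1703
  p_5/q_5 = 62100/1727
q_4 = 1703 ≤ 1714 < 1727 = q_5, so the answer is 61237/1703.

61237/1703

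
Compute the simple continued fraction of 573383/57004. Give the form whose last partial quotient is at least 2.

573383 = 10×57004 + 3343
57004 = 17×3343 + 173
3343 = 19×173 + 56
173 = 3×56 + 5
56 = 11×5 + 1
5 = 5×1 + 0  (stop)
So 573383/57004 = [10; 17, 19, 3, 11, 5].

[10; 17, 19, 3, 11, 5]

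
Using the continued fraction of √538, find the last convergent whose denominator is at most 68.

951/41

√538 = [23; 5, 7, 1, 1, 7, 5, 46, …] (period length 7).
Convergents:
  p_0/q_0 = 23/1
  p_1/q_1 = 116/5
  p_2/q_2 = 835/36
  p_3/q_3 = 951/41
  p_4/q_4 = 1786/77
q_3 = 41 ≤ 68 < 77 = q_4, so the answer is 951/41.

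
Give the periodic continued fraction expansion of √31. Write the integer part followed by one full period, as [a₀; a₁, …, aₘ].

a₀ = ⌊√31⌋ = 5.
With m₀=0, d₀=1 and mₖ₊₁ = dₖaₖ − mₖ, dₖ₊₁ = (n − mₖ₊₁²)/dₖ, aₖ₊₁ = ⌊(a₀+mₖ₊₁)/dₖ₊₁⌋:
  k=1: m=5, d=6, a=1
  k=2: m=1, d=5, a=1
  k=3: m=4, d=3, a=3
  k=4: m=5, d=2, a=5
  k=5: m=5, d=3, a=3
  k=6: m=4, d=5, a=1
  k=7: m=1, d=6, a=1
  k=8: m=5, d=1, a=10
d=1 and a=2a₀=10 at k=8, so the next step gives (m, d) = (5, 6) again — its k=1 value — and the period has length 8.

[5; 1, 1, 3, 5, 3, 1, 1, 10]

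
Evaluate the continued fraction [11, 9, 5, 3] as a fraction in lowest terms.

1633/147

Fold from the inside: start with 3/1.
  5 + 1/3 = 16/3
  9 + 3/16 = 147/16
  11 + 16/147 = 1633/147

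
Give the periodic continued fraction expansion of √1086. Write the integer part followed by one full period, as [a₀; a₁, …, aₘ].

[32; 1, 20, 1, 64]

a₀ = ⌊√1086⌋ = 32.
With m₀=0, d₀=1 and mₖ₊₁ = dₖaₖ − mₖ, dₖ₊₁ = (n − mₖ₊₁²)/dₖ, aₖ₊₁ = ⌊(a₀+mₖ₊₁)/dₖ₊₁⌋:
  k=1: m=32, d=62, a=1
  k=2: m=30, d=3, a=20
  k=3: m=30, d=62, a=1
  k=4: m=32, d=1, a=64
d=1 and a=2a₀=64 at k=4, so the next step gives (m, d) = (32, 62) again — its k=1 value — and the period has length 4.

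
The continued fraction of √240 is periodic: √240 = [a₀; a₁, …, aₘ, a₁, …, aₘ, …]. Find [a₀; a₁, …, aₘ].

a₀ = ⌊√240⌋ = 15.
With m₀=0, d₀=1 and mₖ₊₁ = dₖaₖ − mₖ, dₖ₊₁ = (n − mₖ₊₁²)/dₖ, aₖ₊₁ = ⌊(a₀+mₖ₊₁)/dₖ₊₁⌋:
  k=1: m=15, d=15, a=2
  k=2: m=15, d=1, a=30
d=1 and a=2a₀=30 at k=2, so the next step gives (m, d) = (15, 15) again — its k=1 value — and the period has length 2.

[15; 2, 30]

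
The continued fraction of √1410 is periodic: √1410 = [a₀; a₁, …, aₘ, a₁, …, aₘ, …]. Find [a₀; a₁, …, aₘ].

[37; 1, 1, 4, 1, 1, 74]

a₀ = ⌊√1410⌋ = 37.
With m₀=0, d₀=1 and mₖ₊₁ = dₖaₖ − mₖ, dₖ₊₁ = (n − mₖ₊₁²)/dₖ, aₖ₊₁ = ⌊(a₀+mₖ₊₁)/dₖ₊₁⌋:
  k=1: m=37, d=41, a=1
  k=2: m=4, d=34, a=1
  k=3: m=30, d=15, a=4
  k=4: m=30, d=34, a=1
  k=5: m=4, d=41, a=1
  k=6: m=37, d=1, a=74
d=1 and a=2a₀=74 at k=6, so the next step gives (m, d) = (37, 41) again — its k=1 value — and the period has length 6.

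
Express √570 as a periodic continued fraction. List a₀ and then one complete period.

[23; 1, 6, 1, 46]

a₀ = ⌊√570⌋ = 23.
With m₀=0, d₀=1 and mₖ₊₁ = dₖaₖ − mₖ, dₖ₊₁ = (n − mₖ₊₁²)/dₖ, aₖ₊₁ = ⌊(a₀+mₖ₊₁)/dₖ₊₁⌋:
  k=1: m=23, d=41, a=1
  k=2: m=18, d=6, a=6
  k=3: m=18, d=41, a=1
  k=4: m=23, d=1, a=46
d=1 and a=2a₀=46 at k=4, so the next step gives (m, d) = (23, 41) again — its k=1 value — and the period has length 4.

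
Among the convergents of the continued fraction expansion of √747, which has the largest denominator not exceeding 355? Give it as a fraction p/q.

4455/163

√747 = [27; 3, 54, …] (period length 2).
Convergents:
  p_0/q_0 = 27/1
  p_1/q_1 = 82/3
  p_2/q_2 = 4455/163
  p_3/q_3 = 13447/492
q_2 = 163 ≤ 355 < 492 = q_3, so the answer is 4455/163.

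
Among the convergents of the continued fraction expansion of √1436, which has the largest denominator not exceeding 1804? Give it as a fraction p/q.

27322/721

√1436 = [37; 1, 8, 2, 18, 2, 8, 1, 74, …] (period length 8).
Convergents:
  p_0/q_0 = 37/1
  p_1/q_1 = 38/1
  p_2/q_2 = 341/9
  p_3/q_3 = 720/19
  p_4/q_4 = 13301/351
  p_5/q_5 = 27322/721
  p_6/q_6 = 231877/6119
q_5 = 721 ≤ 1804 < 6119 = q_6, so the answer is 27322/721.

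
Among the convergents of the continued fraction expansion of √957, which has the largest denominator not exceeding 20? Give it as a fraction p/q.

464/15

√957 = [30; 1, 14, 2, 14, 1, 60, …] (period length 6).
Convergents:
  p_0/q_0 = 30/1
  p_1/q_1 = 31/1
  p_2/q_2 = 464/15
  p_3/q_3 = 959/31
q_2 = 15 ≤ 20 < 31 = q_3, so the answer is 464/15.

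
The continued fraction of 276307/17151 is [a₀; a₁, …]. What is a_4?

14

276307 = 16·17151 + 1891   →  a_0 = 16
17151 = 9·1891 + 132   →  a_1 = 9
1891 = 14·132 + 43   →  a_2 = 14
132 = 3·43 + 3   →  a_3 = 3
43 = 14·3 + 1   →  a_4 = 14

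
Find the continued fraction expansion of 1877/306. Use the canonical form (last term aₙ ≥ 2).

[6; 7, 2, 6, 3]

1877 = 6×306 + 41
306 = 7×41 + 19
41 = 2×19 + 3
19 = 6×3 + 1
3 = 3×1 + 0  (stop)
So 1877/306 = [6; 7, 2, 6, 3].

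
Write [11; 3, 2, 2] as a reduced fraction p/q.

Using pₖ = aₖpₖ₋₁ + pₖ₋₂ and qₖ = aₖqₖ₋₁ + qₖ₋₂:
  k=0: a=11, p=11, q=1
  k=1: a=3, p=34, q=3
  k=2: a=2, p=79, q=7
  k=3: a=2, p=192, q=17

192/17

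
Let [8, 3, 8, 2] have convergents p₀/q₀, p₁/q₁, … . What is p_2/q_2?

Using pₖ = aₖpₖ₋₁ + pₖ₋₂, qₖ = aₖqₖ₋₁ + qₖ₋₂ (with p₋₁=1, p₋₂=0, q₋₁=0, q₋₂=1):
  k=0: a=8, p=8, q=1
  k=1: a=3, p=25, q=3
  k=2: a=8, p=208, q=25

208/25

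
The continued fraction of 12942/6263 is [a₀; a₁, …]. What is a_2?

12942 = 2·6263 + 416   →  a_0 = 2
6263 = 15·416 + 23   →  a_1 = 15
416 = 18·23 + 2   →  a_2 = 18

18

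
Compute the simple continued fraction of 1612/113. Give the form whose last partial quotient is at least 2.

[14; 3, 1, 3, 3, 2]

1612 = 14*113 + 30
113 = 3*30 + 23
30 = 1*23 + 7
23 = 3*7 + 2
7 = 3*2 + 1
2 = 2*1 + 0  (stop)
So 1612/113 = [14; 3, 1, 3, 3, 2].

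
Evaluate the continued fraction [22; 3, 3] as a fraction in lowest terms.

Using pₖ = aₖpₖ₋₁ + pₖ₋₂ and qₖ = aₖqₖ₋₁ + qₖ₋₂:
  k=0: a=22, p=22, q=1
  k=1: a=3, p=67, q=3
  k=2: a=3, p=223, q=10

223/10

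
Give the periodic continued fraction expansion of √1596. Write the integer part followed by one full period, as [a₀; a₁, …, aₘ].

[39; 1, 18, 1, 78]

a₀ = ⌊√1596⌋ = 39.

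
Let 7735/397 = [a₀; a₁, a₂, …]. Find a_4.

3

7735 = 19·397 + 192   →  a_0 = 19
397 = 2·192 + 13   →  a_1 = 2
192 = 14·13 + 10   →  a_2 = 14
13 = 1·10 + 3   →  a_3 = 1
10 = 3·3 + 1   →  a_4 = 3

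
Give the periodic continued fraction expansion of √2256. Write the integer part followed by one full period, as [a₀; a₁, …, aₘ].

[47; 2, 94]

a₀ = ⌊√2256⌋ = 47.
With m₀=0, d₀=1 and mₖ₊₁ = dₖaₖ − mₖ, dₖ₊₁ = (n − mₖ₊₁²)/dₖ, aₖ₊₁ = ⌊(a₀+mₖ₊₁)/dₖ₊₁⌋:
  k=1: m=47, d=47, a=2
  k=2: m=47, d=1, a=94
d=1 and a=2a₀=94 at k=2, so the next step gives (m, d) = (47, 47) again — its k=1 value — and the period has length 2.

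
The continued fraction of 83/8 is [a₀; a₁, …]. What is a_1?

83 = 10·8 + 3   →  a_0 = 10
8 = 2·3 + 2   →  a_1 = 2

2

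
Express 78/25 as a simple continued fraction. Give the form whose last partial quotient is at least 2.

78 = 3*25 + 3
25 = 8*3 + 1
3 = 3*1 + 0  (stop)
So 78/25 = [3; 8, 3].

[3; 8, 3]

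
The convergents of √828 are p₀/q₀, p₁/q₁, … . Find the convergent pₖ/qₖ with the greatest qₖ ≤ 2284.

65348/2271

√828 = [28; 1, 3, 2, 3, 1, 56, …] (period length 6).
Convergents:
  p_0/q_0 = 28/1
  p_1/q_1 = 29/1
  p_2/q_2 = 115/4
  p_3/q_3 = 259/9
  p_4/q_4 = 892/31
  p_5/q_5 = 1151/40
  p_6/q_6 = 65348/2271
  p_7/q_7 = 66499/2311
q_6 = 2271 ≤ 2284 < 2311 = q_7, so the answer is 65348/2271.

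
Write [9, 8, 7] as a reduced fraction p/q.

520/57

Fold from the inside: start with 7/1.
  8 + 1/7 = 57/7
  9 + 7/57 = 520/57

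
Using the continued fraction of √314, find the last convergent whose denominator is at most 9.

124/7

√314 = [17; 1, 2, 1, 1, 2, 1, 34, …] (period length 7).
Convergents:
  p_0/q_0 = 17/1
  p_1/q_1 = 18/1
  p_2/q_2 = 53/3
  p_3/q_3 = 71/4
  p_4/q_4 = 124/7
  p_5/q_5 = 319/18
q_4 = 7 ≤ 9 < 18 = q_5, so the answer is 124/7.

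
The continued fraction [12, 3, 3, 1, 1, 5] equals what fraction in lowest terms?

Fold from the inside: start with 5/1.
  1 + 1/5 = 6/5
  1 + 5/6 = 11/6
  3 + 6/11 = 39/11
  3 + 11/39 = 128/39
  12 + 39/128 = 1575/128

1575/128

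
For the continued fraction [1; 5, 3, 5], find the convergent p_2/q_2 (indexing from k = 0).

Using pₖ = aₖpₖ₋₁ + pₖ₋₂, qₖ = aₖqₖ₋₁ + qₖ₋₂ (with p₋₁=1, p₋₂=0, q₋₁=0, q₋₂=1):
  k=0: a=1, p=1, q=1
  k=1: a=5, p=6, q=5
  k=2: a=3, p=19, q=16

19/16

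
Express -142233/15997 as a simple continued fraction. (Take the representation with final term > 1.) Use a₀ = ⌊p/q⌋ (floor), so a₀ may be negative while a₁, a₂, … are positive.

[-9; 9, 5, 6, 7, 1, 6]

-142233 = -9×15997 + 1740
15997 = 9×1740 + 337
1740 = 5×337 + 55
337 = 6×55 + 7
55 = 7×7 + 6
7 = 1×6 + 1
6 = 6×1 + 0  (stop)
So -142233/15997 = [-9; 9, 5, 6, 7, 1, 6].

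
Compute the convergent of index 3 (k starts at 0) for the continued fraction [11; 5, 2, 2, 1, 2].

Using pₖ = aₖpₖ₋₁ + pₖ₋₂, qₖ = aₖqₖ₋₁ + qₖ₋₂ (with p₋₁=1, p₋₂=0, q₋₁=0, q₋₂=1):
  k=0: a=11, p=11, q=1
  k=1: a=5, p=56, q=5
  k=2: a=2, p=123, q=11
  k=3: a=2, p=302, q=27

302/27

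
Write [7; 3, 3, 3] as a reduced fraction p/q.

241/33

Using pₖ = aₖpₖ₋₁ + pₖ₋₂ and qₖ = aₖqₖ₋₁ + qₖ₋₂:
  k=0: a=7, p=7, q=1
  k=1: a=3, p=22, q=3
  k=2: a=3, p=73, q=10
  k=3: a=3, p=241, q=33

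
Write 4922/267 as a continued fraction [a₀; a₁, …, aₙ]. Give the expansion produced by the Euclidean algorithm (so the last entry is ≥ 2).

[18; 2, 3, 3, 5, 2]

4922 = 18×267 + 116
267 = 2×116 + 35
116 = 3×35 + 11
35 = 3×11 + 2
11 = 5×2 + 1
2 = 2×1 + 0  (stop)
So 4922/267 = [18; 2, 3, 3, 5, 2].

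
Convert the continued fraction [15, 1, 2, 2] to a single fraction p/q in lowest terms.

Using pₖ = aₖpₖ₋₁ + pₖ₋₂ and qₖ = aₖqₖ₋₁ + qₖ₋₂:
  k=0: a=15, p=15, q=1
  k=1: a=1, p=16, q=1
  k=2: a=2, p=47, q=3
  k=3: a=2, p=110, q=7

110/7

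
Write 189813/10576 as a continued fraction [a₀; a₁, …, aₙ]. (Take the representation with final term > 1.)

189813 = 17·10576 + 10021
10576 = 1·10021 + 555
10021 = 18·555 + 31
555 = 17·31 + 28
31 = 1·28 + 3
28 = 9·3 + 1
3 = 3·1 + 0  (stop)
So 189813/10576 = [17; 1, 18, 17, 1, 9, 3].

[17; 1, 18, 17, 1, 9, 3]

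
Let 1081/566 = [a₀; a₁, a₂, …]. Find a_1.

1081 = 1·566 + 515   →  a_0 = 1
566 = 1·515 + 51   →  a_1 = 1

1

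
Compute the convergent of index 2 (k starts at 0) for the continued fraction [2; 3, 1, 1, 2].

Using pₖ = aₖpₖ₋₁ + pₖ₋₂, qₖ = aₖqₖ₋₁ + qₖ₋₂ (with p₋₁=1, p₋₂=0, q₋₁=0, q₋₂=1):
  k=0: a=2, p=2, q=1
  k=1: a=3, p=7, q=3
  k=2: a=1, p=9, q=4

9/4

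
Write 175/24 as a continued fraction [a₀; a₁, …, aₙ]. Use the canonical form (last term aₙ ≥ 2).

175 = 7*24 + 7
24 = 3*7 + 3
7 = 2*3 + 1
3 = 3*1 + 0  (stop)
So 175/24 = [7; 3, 2, 3].

[7; 3, 2, 3]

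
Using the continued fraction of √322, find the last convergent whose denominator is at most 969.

11610/647

√322 = [17; 1, 16, 1, 34, …] (period length 4).
Convergents:
  p_0/q_0 = 17/1
  p_1/q_1 = 18/1
  p_2/q_2 = 305/17
  p_3/q_3 = 323/18
  p_4/q_4 = 11287/629
  p_5/q_5 = 11610/647
  p_6/q_6 = 197047/10981
q_5 = 647 ≤ 969 < 10981 = q_6, so the answer is 11610/647.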